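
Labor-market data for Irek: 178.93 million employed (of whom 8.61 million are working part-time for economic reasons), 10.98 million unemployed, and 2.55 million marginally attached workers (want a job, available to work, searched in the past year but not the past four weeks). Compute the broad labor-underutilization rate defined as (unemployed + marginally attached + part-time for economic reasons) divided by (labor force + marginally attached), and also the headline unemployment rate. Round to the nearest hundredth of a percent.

Labor force = 178.93 + 10.98 = 189.91 million.
Numerator = 10.98 + 2.55 + 8.61 = 22.14 million.
Denominator = 189.91 + 2.55 = 192.46 million.
Broad rate = 22.14 / 192.46 = 11.50%.
Headline unemployment rate = 10.98 / 189.91 = 5.78%.

Broad underutilization rate ≈ 11.50%; headline unemployment rate ≈ 5.78%.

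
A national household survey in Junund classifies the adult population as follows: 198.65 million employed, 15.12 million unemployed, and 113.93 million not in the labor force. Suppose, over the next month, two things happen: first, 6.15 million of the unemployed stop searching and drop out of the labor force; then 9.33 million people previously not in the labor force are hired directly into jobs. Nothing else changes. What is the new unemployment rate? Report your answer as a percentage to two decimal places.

New unemployment rate ≈ 4.13%.

Initially, labor force = 198.65 + 15.12 = 213.77 million, so u = 15.12/213.77 = 7.07%.
After the first change, unemployed and labor force both fall by 6.15 → E = 198.65, U = 8.97, labor force = 207.62 million.
After the second change, employed and labor force both rise by 9.33; unemployed unchanged → E = 207.98, U = 8.97, labor force = 216.95 million.
New unemployment rate = 8.97 / 216.95 = 4.13%.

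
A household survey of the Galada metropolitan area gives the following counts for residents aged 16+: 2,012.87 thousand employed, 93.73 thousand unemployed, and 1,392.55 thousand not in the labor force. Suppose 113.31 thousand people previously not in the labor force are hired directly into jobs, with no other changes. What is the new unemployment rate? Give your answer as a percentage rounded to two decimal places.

Initially, labor force = 2,012.87 + 93.73 = 2,106.60 thousand, so u = 93.73/2,106.60 = 4.45%.
After the change, employed and labor force both rise by 113.31; unemployed unchanged → E = 2,126.18, U = 93.73, labor force = 2,219.91 thousand.
New unemployment rate = 93.73 / 2,219.91 = 4.22%.

New unemployment rate ≈ 4.22%.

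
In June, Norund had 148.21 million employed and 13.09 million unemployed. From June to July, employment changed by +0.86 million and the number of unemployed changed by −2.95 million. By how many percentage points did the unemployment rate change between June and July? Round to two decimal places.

The unemployment rate changed by −1.75 percentage points.

June: labor force = 148.21 + 13.09 = 161.30; u = 13.09/161.30 = 8.12%.
July: labor force = 149.07 + 10.14 = 159.21; u = 10.14/159.21 = 6.37%.
Change = 6.37% − 8.12% = −1.75 pp.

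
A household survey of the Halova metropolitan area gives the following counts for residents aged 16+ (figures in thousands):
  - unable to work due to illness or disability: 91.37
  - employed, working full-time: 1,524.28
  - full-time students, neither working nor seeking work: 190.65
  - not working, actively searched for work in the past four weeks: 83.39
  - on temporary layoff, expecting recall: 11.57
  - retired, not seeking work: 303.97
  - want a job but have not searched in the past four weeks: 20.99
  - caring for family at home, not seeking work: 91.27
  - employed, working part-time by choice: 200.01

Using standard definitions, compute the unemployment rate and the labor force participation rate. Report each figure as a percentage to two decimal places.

Employed = 1,524.28 + 200.01 = 1,724.29 thousand.
Unemployed = 83.39 + 11.57 = 94.96 thousand (jobless and actively searching, or on temporary layoff).
Labor force = 1,724.29 + 94.96 = 1,819.25 thousand.
Not in labor force = 91.37 + 190.65 + 303.97 + 20.99 + 91.27 = 698.25 thousand (those not working and not actively searching are outside the labor force — including those who want a job but have given up searching).
Civilian working-age population = 1,819.25 + 698.25 = 2,517.50 thousand.
Unemployment rate = 94.96 / 1,819.25 = 5.22%.
Labor force participation rate = 1,819.25 / 2,517.50 = 72.26%.

Unemployment rate ≈ 5.22%; labor force participation rate ≈ 72.26%.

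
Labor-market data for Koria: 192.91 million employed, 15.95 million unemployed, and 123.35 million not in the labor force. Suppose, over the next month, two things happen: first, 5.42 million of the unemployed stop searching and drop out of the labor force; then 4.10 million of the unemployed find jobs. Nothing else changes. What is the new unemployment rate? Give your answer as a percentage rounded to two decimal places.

New unemployment rate ≈ 3.16%.

Initially, labor force = 192.91 + 15.95 = 208.86 million, so u = 15.95/208.86 = 7.64%.
After the first change, unemployed and labor force both fall by 5.42 → E = 192.91, U = 10.53, labor force = 203.44 million.
After the second change, unemployed falls and employed rises by 4.10; labor force unchanged → E = 197.01, U = 6.43, labor force = 203.44 million.
New unemployment rate = 6.43 / 203.44 = 3.16%.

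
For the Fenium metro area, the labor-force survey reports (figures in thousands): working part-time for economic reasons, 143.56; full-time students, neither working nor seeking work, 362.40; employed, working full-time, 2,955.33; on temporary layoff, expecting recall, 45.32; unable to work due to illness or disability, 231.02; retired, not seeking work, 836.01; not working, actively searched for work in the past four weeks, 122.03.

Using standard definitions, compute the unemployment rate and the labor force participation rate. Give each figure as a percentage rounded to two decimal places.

Unemployment rate ≈ 5.12%; labor force participation rate ≈ 69.56%.

Employed = 143.56 + 2,955.33 = 3,098.89 thousand (anyone who worked, including part-time for economic reasons, counts as employed).
Unemployed = 45.32 + 122.03 = 167.35 thousand (jobless and actively searching, or on temporary layoff).
Labor force = 3,098.89 + 167.35 = 3,266.24 thousand.
Not in labor force = 362.40 + 231.02 + 836.01 = 1,429.43 thousand (those not working and not actively searching are outside the labor force).
Civilian working-age population = 3,266.24 + 1,429.43 = 4,695.67 thousand.
Unemployment rate = 167.35 / 3,266.24 = 5.12%.
Labor force participation rate = 3,266.24 / 4,695.67 = 69.56%.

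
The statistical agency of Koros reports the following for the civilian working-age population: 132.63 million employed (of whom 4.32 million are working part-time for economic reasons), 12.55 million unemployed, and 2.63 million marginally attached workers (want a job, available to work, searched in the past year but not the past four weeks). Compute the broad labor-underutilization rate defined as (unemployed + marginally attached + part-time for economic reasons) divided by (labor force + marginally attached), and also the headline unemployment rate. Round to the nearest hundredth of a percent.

Broad underutilization rate ≈ 13.19%; headline unemployment rate ≈ 8.64%.

Labor force = 132.63 + 12.55 = 145.18 million.
Numerator = 12.55 + 2.63 + 4.32 = 19.50 million.
Denominator = 145.18 + 2.63 = 147.81 million.
Broad rate = 19.50 / 147.81 = 13.19%.
Headline unemployment rate = 12.55 / 145.18 = 8.64%.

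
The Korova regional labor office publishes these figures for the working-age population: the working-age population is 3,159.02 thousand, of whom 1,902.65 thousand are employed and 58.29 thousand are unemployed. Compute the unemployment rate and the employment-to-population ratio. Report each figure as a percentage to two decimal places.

Unemployment rate ≈ 2.97%; employment-population ratio ≈ 60.23%.

Labor force = employed + unemployed = 1,902.65 + 58.29 = 1,960.94 thousand.
Unemployment rate = 58.29 / 1,960.94 = 2.97%.
Employment-population ratio = 1,902.65 / 3,159.02 = 60.23%.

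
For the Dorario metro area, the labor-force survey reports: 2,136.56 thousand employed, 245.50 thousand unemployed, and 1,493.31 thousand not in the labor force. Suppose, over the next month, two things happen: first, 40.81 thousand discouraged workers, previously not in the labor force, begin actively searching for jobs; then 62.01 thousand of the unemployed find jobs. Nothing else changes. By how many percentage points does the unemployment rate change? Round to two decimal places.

Initially, labor force = 2,136.56 + 245.50 = 2,382.06 thousand, so u = 245.50/2,382.06 = 10.31%.
After the first change, unemployed and labor force both rise by 40.81 → E = 2,136.56, U = 286.31, labor force = 2,422.87 thousand.
After the second change, unemployed falls and employed rises by 62.01; labor force unchanged → E = 2,198.57, U = 224.30, labor force = 2,422.87 thousand.
New unemployment rate = 224.30 / 2,422.87 = 9.26%.
Change = 9.26% − 10.31% = −1.05 percentage points.

The unemployment rate changes by −1.05 percentage points.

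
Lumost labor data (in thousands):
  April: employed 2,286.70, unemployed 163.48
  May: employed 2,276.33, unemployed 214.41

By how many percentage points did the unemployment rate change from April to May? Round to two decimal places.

April: labor force = 2,286.70 + 163.48 = 2,450.18; u = 163.48/2,450.18 = 6.67%.
May: labor force = 2,276.33 + 214.41 = 2,490.74; u = 214.41/2,490.74 = 8.61%.
Change = 8.61% − 6.67% = +1.94 pp.

The unemployment rate changed by +1.94 percentage points.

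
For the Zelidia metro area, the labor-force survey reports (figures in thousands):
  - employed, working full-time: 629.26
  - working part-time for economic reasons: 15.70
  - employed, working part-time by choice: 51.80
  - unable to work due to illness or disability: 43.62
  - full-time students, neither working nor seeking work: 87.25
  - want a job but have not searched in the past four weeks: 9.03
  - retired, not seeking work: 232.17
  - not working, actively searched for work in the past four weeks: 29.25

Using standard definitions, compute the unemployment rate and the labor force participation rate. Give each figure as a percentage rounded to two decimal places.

Employed = 629.26 + 15.70 + 51.80 = 696.76 thousand (anyone who worked, including part-time for economic reasons, counts as employed).
Unemployed = 29.25 thousand.
Labor force = 696.76 + 29.25 = 726.01 thousand.
Not in labor force = 43.62 + 87.25 + 9.03 + 232.17 = 372.07 thousand (those not working and not actively searching are outside the labor force — including those who want a job but have given up searching).
Civilian working-age population = 726.01 + 372.07 = 1,098.08 thousand.
Unemployment rate = 29.25 / 726.01 = 4.03%.
Labor force participation rate = 726.01 / 1,098.08 = 66.12%.

Unemployment rate ≈ 4.03%; labor force participation rate ≈ 66.12%.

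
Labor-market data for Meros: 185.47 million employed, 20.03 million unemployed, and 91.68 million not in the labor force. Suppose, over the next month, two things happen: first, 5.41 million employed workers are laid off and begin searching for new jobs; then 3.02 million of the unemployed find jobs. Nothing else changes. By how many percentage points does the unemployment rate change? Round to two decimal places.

Initially, labor force = 185.47 + 20.03 = 205.50 million, so u = 20.03/205.50 = 9.75%.
After the first change, employed falls and unemployed rises by 5.41; labor force unchanged → E = 180.06, U = 25.44, labor force = 205.50 million.
After the second change, unemployed falls and employed rises by 3.02; labor force unchanged → E = 183.08, U = 22.42, labor force = 205.50 million.
New unemployment rate = 22.42 / 205.50 = 10.91%.
Change = 10.91% − 9.75% = +1.16 percentage points.

The unemployment rate changes by +1.16 percentage points.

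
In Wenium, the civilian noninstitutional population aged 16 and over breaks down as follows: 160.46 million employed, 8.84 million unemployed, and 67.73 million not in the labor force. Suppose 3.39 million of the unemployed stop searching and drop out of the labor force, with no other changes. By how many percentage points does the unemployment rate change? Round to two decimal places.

Initially, labor force = 160.46 + 8.84 = 169.30 million, so u = 8.84/169.30 = 5.22%.
After the change, unemployed and labor force both fall by 3.39 → E = 160.46, U = 5.45, labor force = 165.91 million.
New unemployment rate = 5.45 / 165.91 = 3.28%.
Change = 3.28% − 5.22% = −1.94 percentage points.

The unemployment rate changes by −1.94 percentage points.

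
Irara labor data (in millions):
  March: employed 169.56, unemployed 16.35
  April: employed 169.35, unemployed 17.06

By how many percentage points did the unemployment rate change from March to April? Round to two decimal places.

The unemployment rate changed by +0.36 percentage points.

March: labor force = 169.56 + 16.35 = 185.91; u = 16.35/185.91 = 8.79%.
April: labor force = 169.35 + 17.06 = 186.41; u = 17.06/186.41 = 9.15%.
Change = 9.15% − 8.79% = +0.36 pp.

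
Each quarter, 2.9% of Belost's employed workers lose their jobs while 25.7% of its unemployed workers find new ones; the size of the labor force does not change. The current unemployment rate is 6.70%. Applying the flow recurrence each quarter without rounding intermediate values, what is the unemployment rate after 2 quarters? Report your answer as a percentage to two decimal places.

Unemployment rate after two quarters ≈ 8.39%.

With a fixed labor force, u_{t+1} = u_t + s·(1−u_t) − f·u_t = u_t·(1−s−f) + s.
Here 1−s−f = 0.714 and s = 0.029.
u_1 = 0.067000 × 0.714 + 0.029 = 0.076838.
u_2 = 0.076838 × 0.714 + 0.029 = 0.083862.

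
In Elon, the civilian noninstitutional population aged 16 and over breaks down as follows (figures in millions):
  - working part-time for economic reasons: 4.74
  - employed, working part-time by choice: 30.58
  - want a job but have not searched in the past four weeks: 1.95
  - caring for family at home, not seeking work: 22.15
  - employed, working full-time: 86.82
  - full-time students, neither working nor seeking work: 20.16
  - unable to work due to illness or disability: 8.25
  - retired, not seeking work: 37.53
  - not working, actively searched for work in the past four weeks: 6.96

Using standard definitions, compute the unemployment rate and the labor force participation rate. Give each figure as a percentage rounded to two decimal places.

Employed = 4.74 + 30.58 + 86.82 = 122.14 million (anyone who worked, including part-time for economic reasons, counts as employed).
Unemployed = 6.96 million.
Labor force = 122.14 + 6.96 = 129.10 million.
Not in labor force = 1.95 + 22.15 + 20.16 + 8.25 + 37.53 = 90.04 million (those not working and not actively searching are outside the labor force — including those who want a job but have given up searching).
Civilian working-age population = 129.10 + 90.04 = 219.14 million.
Unemployment rate = 6.96 / 129.10 = 5.39%.
Labor force participation rate = 129.10 / 219.14 = 58.91%.

Unemployment rate ≈ 5.39%; labor force participation rate ≈ 58.91%.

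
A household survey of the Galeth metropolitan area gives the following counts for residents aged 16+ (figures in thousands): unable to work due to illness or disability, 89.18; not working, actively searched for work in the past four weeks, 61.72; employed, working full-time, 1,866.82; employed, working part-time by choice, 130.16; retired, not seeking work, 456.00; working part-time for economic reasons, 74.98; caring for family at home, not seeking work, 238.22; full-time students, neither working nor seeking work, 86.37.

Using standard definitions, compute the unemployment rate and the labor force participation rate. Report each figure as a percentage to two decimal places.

Employed = 1,866.82 + 130.16 + 74.98 = 2,071.96 thousand (anyone who worked, including part-time for economic reasons, counts as employed).
Unemployed = 61.72 thousand.
Labor force = 2,071.96 + 61.72 = 2,133.68 thousand.
Not in labor force = 89.18 + 456.00 + 238.22 + 86.37 = 869.77 thousand (those not working and not actively searching are outside the labor force).
Civilian working-age population = 2,133.68 + 869.77 = 3,003.45 thousand.
Unemployment rate = 61.72 / 2,133.68 = 2.89%.
Labor force participation rate = 2,133.68 / 3,003.45 = 71.04%.

Unemployment rate ≈ 2.89%; labor force participation rate ≈ 71.04%.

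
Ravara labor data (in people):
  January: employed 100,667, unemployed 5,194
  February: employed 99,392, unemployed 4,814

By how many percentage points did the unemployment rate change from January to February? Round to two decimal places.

The unemployment rate changed by −0.29 percentage points.

January: labor force = 100,667 + 5,194 = 105,861; u = 5,194/105,861 = 4.91%.
February: labor force = 99,392 + 4,814 = 104,206; u = 4,814/104,206 = 4.62%.
Change = 4.62% − 4.91% = −0.29 pp.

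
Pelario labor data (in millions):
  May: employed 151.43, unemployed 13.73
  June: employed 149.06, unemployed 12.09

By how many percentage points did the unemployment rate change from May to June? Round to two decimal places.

The unemployment rate changed by −0.81 percentage points.

May: labor force = 151.43 + 13.73 = 165.16; u = 13.73/165.16 = 8.31%.
June: labor force = 149.06 + 12.09 = 161.15; u = 12.09/161.15 = 7.50%.
Change = 7.50% − 8.31% = −0.81 pp.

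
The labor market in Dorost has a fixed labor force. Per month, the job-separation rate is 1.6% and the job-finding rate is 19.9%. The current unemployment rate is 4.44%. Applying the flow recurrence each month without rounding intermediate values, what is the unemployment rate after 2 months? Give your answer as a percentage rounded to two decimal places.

Unemployment rate after two months ≈ 5.59%.

With a fixed labor force, u_{t+1} = u_t + s·(1−u_t) − f·u_t = u_t·(1−s−f) + s.
Here 1−s−f = 0.785 and s = 0.016.
u_1 = 0.044400 × 0.785 + 0.016 = 0.050854.
u_2 = 0.050854 × 0.785 + 0.016 = 0.055920.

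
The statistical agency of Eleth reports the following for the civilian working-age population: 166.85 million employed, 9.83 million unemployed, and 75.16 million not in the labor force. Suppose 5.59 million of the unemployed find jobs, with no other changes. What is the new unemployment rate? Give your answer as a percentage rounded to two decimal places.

New unemployment rate ≈ 2.40%.

Initially, labor force = 166.85 + 9.83 = 176.68 million, so u = 9.83/176.68 = 5.56%.
After the change, unemployed falls and employed rises by 5.59; labor force unchanged → E = 172.44, U = 4.24, labor force = 176.68 million.
New unemployment rate = 4.24 / 176.68 = 2.40%.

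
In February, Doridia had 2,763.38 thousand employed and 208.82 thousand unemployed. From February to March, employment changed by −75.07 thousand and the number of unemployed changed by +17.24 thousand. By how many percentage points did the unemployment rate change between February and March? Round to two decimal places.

The unemployment rate changed by +0.73 percentage points.

February: labor force = 2,763.38 + 208.82 = 2,972.20; u = 208.82/2,972.20 = 7.03%.
March: labor force = 2,688.31 + 226.06 = 2,914.37; u = 226.06/2,914.37 = 7.76%.
Change = 7.76% − 7.03% = +0.73 pp.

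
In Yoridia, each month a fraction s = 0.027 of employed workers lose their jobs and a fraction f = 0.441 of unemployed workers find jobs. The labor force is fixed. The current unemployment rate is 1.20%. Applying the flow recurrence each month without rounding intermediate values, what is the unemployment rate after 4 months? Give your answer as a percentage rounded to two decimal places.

With a fixed labor force, u_{t+1} = u_t + s·(1−u_t) − f·u_t = u_t·(1−s−f) + s.
Here 1−s−f = 0.532 and s = 0.027.
u_1 = 0.012000 × 0.532 + 0.027 = 0.033384.
u_2 = 0.033384 × 0.532 + 0.027 = 0.044760.
u_3 = 0.044760 × 0.532 + 0.027 = 0.050812.
u_4 = 0.050812 × 0.532 + 0.027 = 0.054032.

Unemployment rate after four months ≈ 5.40%.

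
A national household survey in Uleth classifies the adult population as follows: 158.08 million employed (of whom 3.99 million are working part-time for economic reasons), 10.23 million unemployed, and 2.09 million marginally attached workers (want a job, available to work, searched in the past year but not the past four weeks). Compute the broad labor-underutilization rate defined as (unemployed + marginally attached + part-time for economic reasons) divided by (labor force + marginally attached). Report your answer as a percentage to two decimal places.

Broad underutilization rate ≈ 9.57%.

Labor force = 158.08 + 10.23 = 168.31 million.
Numerator = 10.23 + 2.09 + 3.99 = 16.31 million.
Denominator = 168.31 + 2.09 = 170.40 million.
Broad rate = 16.31 / 170.40 = 9.57%.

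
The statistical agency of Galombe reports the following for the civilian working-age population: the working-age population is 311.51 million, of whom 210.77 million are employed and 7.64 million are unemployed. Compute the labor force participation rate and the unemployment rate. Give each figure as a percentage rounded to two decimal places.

Labor force participation rate ≈ 70.11%; unemployment rate ≈ 3.50%.

Labor force = employed + unemployed = 210.77 + 7.64 = 218.41 million.
Unemployment rate = 7.64 / 218.41 = 3.50%.
Labor force participation rate = 218.41 / 311.51 = 70.11%.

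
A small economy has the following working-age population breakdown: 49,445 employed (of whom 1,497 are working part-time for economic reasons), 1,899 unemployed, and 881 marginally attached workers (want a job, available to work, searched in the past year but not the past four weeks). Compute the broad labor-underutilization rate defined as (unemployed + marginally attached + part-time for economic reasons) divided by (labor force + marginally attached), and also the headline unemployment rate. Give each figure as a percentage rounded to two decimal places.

Labor force = 49,445 + 1,899 = 51,344.
Numerator = 1,899 + 881 + 1,497 = 4,277.
Denominator = 51,344 + 881 = 52,225.
Broad rate = 4,277 / 52,225 = 8.19%.
Headline unemployment rate = 1,899 / 51,344 = 3.70%.

Broad underutilization rate ≈ 8.19%; headline unemployment rate ≈ 3.70%.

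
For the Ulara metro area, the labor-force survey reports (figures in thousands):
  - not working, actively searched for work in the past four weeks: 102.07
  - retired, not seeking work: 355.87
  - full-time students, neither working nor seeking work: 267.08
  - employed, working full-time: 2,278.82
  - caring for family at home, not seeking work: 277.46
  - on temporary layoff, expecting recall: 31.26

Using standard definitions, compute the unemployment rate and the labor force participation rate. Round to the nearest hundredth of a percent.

Unemployment rate ≈ 5.53%; labor force participation rate ≈ 72.82%.

Employed = 2,278.82 thousand.
Unemployed = 102.07 + 31.26 = 133.33 thousand (jobless and actively searching, or on temporary layoff).
Labor force = 2,278.82 + 133.33 = 2,412.15 thousand.
Not in labor force = 355.87 + 267.08 + 277.46 = 900.41 thousand (those not working and not actively searching are outside the labor force).
Civilian working-age population = 2,412.15 + 900.41 = 3,312.56 thousand.
Unemployment rate = 133.33 / 2,412.15 = 5.53%.
Labor force participation rate = 2,412.15 / 3,312.56 = 72.82%.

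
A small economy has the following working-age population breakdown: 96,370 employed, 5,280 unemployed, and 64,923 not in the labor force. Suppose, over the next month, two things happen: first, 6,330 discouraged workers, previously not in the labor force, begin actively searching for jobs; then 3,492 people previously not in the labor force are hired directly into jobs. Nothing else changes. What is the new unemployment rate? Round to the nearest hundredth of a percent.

Initially, labor force = 96,370 + 5,280 = 101,650, so u = 5,280/101,650 = 5.19%.
After the first change, unemployed and labor force both rise by 6,330 → E = 96,370, U = 11,610, labor force = 107,980.
After the second change, employed and labor force both rise by 3,492; unemployed unchanged → E = 99,862, U = 11,610, labor force = 111,472.
New unemployment rate = 11,610 / 111,472 = 10.42%.

New unemployment rate ≈ 10.42%.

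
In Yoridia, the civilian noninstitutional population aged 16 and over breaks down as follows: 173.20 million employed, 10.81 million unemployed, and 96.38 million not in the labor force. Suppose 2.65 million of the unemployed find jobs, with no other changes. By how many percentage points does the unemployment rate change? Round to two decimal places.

Initially, labor force = 173.20 + 10.81 = 184.01 million, so u = 10.81/184.01 = 5.87%.
After the change, unemployed falls and employed rises by 2.65; labor force unchanged → E = 175.85, U = 8.16, labor force = 184.01 million.
New unemployment rate = 8.16 / 184.01 = 4.43%.
Change = 4.43% − 5.87% = −1.44 percentage points.

The unemployment rate changes by −1.44 percentage points.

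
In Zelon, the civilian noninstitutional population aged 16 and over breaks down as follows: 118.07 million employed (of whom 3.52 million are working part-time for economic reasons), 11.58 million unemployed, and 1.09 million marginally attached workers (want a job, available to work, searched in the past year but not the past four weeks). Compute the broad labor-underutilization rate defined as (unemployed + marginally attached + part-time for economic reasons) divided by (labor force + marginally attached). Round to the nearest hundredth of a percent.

Labor force = 118.07 + 11.58 = 129.65 million.
Numerator = 11.58 + 1.09 + 3.52 = 16.19 million.
Denominator = 129.65 + 1.09 = 130.74 million.
Broad rate = 16.19 / 130.74 = 12.38%.

Broad underutilization rate ≈ 12.38%.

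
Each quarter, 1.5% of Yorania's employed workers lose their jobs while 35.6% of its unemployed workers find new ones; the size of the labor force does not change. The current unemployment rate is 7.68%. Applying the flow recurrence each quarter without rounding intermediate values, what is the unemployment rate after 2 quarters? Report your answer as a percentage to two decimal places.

Unemployment rate after two quarters ≈ 5.48%.

With a fixed labor force, u_{t+1} = u_t + s·(1−u_t) − f·u_t = u_t·(1−s−f) + s.
Here 1−s−f = 0.629 and s = 0.015.
u_1 = 0.076800 × 0.629 + 0.015 = 0.063307.
u_2 = 0.063307 × 0.629 + 0.015 = 0.054820.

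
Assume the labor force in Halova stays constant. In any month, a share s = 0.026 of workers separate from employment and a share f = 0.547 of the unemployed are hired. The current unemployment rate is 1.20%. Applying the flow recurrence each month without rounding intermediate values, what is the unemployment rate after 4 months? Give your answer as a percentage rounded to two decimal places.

Unemployment rate after four months ≈ 4.43%.

With a fixed labor force, u_{t+1} = u_t + s·(1−u_t) − f·u_t = u_t·(1−s−f) + s.
Here 1−s−f = 0.427 and s = 0.026.
u_1 = 0.012000 × 0.427 + 0.026 = 0.031124.
u_2 = 0.031124 × 0.427 + 0.026 = 0.039290.
u_3 = 0.039290 × 0.427 + 0.026 = 0.042777.
u_4 = 0.042777 × 0.427 + 0.026 = 0.044266.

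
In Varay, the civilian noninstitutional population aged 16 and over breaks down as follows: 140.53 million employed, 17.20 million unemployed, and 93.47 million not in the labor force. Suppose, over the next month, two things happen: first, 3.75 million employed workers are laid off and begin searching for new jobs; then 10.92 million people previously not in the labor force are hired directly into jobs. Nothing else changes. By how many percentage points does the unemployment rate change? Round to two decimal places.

Initially, labor force = 140.53 + 17.20 = 157.73 million, so u = 17.20/157.73 = 10.90%.
After the first change, employed falls and unemployed rises by 3.75; labor force unchanged → E = 136.78, U = 20.95, labor force = 157.73 million.
After the second change, employed and labor force both rise by 10.92; unemployed unchanged → E = 147.70, U = 20.95, labor force = 168.65 million.
New unemployment rate = 20.95 / 168.65 = 12.42%.
Change = 12.42% − 10.90% = +1.52 percentage points.

The unemployment rate changes by +1.52 percentage points.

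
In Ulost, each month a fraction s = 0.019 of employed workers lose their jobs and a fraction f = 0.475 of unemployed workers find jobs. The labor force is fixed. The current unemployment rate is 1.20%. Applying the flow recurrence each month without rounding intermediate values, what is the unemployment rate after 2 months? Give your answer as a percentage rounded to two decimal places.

Unemployment rate after two months ≈ 3.17%.

With a fixed labor force, u_{t+1} = u_t + s·(1−u_t) − f·u_t = u_t·(1−s−f) + s.
Here 1−s−f = 0.506 and s = 0.019.
u_1 = 0.012000 × 0.506 + 0.019 = 0.025072.
u_2 = 0.025072 × 0.506 + 0.019 = 0.031686.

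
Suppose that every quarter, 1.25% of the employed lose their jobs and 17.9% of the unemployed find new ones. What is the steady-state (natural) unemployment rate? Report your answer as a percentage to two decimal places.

At steady state the flows balance: s·E = f·U, so U/(E+U) = s/(s+f).
u* = 1.25 / (1.25 + 17.9) = 1.25 / 19.15 = 6.53%.

Steady-state unemployment rate ≈ 6.53%.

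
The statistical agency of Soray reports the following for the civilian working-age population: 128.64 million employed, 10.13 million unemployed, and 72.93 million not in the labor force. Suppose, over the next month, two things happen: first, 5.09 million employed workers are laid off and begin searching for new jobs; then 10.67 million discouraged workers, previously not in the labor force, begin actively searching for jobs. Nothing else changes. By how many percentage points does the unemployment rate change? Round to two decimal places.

The unemployment rate changes by +10.02 percentage points.

Initially, labor force = 128.64 + 10.13 = 138.77 million, so u = 10.13/138.77 = 7.30%.
After the first change, employed falls and unemployed rises by 5.09; labor force unchanged → E = 123.55, U = 15.22, labor force = 138.77 million.
After the second change, unemployed and labor force both rise by 10.67 → E = 123.55, U = 25.89, labor force = 149.44 million.
New unemployment rate = 25.89 / 149.44 = 17.32%.
Change = 17.32% − 7.30% = +10.02 percentage points.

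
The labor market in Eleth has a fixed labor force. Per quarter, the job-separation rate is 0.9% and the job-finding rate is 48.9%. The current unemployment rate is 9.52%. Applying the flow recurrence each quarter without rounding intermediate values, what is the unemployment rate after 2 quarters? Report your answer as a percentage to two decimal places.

With a fixed labor force, u_{t+1} = u_t + s·(1−u_t) − f·u_t = u_t·(1−s−f) + s.
Here 1−s−f = 0.502 and s = 0.009.
u_1 = 0.095200 × 0.502 + 0.009 = 0.056790.
u_2 = 0.056790 × 0.502 + 0.009 = 0.037509.

Unemployment rate after two quarters ≈ 3.75%.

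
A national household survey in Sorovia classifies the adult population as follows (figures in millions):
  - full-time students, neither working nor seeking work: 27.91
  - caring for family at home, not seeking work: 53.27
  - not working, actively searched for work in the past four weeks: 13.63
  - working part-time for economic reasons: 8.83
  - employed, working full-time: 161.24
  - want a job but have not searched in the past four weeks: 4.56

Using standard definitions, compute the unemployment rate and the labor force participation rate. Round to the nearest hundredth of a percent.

Unemployment rate ≈ 7.42%; labor force participation rate ≈ 68.18%.

Employed = 8.83 + 161.24 = 170.07 million (anyone who worked, including part-time for economic reasons, counts as employed).
Unemployed = 13.63 million.
Labor force = 170.07 + 13.63 = 183.70 million.
Not in labor force = 27.91 + 53.27 + 4.56 = 85.74 million (those not working and not actively searching are outside the labor force — including those who want a job but have given up searching).
Civilian working-age population = 183.70 + 85.74 = 269.44 million.
Unemployment rate = 13.63 / 183.70 = 7.42%.
Labor force participation rate = 183.70 / 269.44 = 68.18%.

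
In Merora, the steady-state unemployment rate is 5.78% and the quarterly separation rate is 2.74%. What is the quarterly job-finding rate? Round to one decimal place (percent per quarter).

Job-finding rate ≈ 44.7% per quarter.

From u* = s/(s+f): f = s·(1−u)/u.
f = 2.74 × (1 − 0.0578) / 0.0578 = 2.5816 / 0.0578 ≈ 44.7% per quarter.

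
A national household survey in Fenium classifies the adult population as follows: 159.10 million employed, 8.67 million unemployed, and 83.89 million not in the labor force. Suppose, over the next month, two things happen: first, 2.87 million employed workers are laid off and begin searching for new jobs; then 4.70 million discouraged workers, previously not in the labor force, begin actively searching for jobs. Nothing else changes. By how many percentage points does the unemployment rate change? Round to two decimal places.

Initially, labor force = 159.10 + 8.67 = 167.77 million, so u = 8.67/167.77 = 5.17%.
After the first change, employed falls and unemployed rises by 2.87; labor force unchanged → E = 156.23, U = 11.54, labor force = 167.77 million.
After the second change, unemployed and labor force both rise by 4.70 → E = 156.23, U = 16.24, labor force = 172.47 million.
New unemployment rate = 16.24 / 172.47 = 9.42%.
Change = 9.42% − 5.17% = +4.25 percentage points.

The unemployment rate changes by +4.25 percentage points.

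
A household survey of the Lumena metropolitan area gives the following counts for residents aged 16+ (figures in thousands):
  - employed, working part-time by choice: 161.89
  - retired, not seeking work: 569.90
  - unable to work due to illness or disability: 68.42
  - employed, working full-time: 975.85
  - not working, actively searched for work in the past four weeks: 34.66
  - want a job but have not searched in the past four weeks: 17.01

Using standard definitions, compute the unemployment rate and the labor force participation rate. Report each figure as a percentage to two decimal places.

Employed = 161.89 + 975.85 = 1,137.74 thousand.
Unemployed = 34.66 thousand.
Labor force = 1,137.74 + 34.66 = 1,172.40 thousand.
Not in labor force = 569.90 + 68.42 + 17.01 = 655.33 thousand (those not working and not actively searching are outside the labor force — including those who want a job but have given up searching).
Civilian working-age population = 1,172.40 + 655.33 = 1,827.73 thousand.
Unemployment rate = 34.66 / 1,172.40 = 2.96%.
Labor force participation rate = 1,172.40 / 1,827.73 = 64.15%.

Unemployment rate ≈ 2.96%; labor force participation rate ≈ 64.15%.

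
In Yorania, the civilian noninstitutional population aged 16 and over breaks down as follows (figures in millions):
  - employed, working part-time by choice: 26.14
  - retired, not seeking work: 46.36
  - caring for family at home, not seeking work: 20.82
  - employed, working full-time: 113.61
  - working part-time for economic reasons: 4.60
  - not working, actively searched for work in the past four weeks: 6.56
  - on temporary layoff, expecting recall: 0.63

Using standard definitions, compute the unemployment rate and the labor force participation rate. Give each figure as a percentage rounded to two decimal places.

Employed = 26.14 + 113.61 + 4.60 = 144.35 million (anyone who worked, including part-time for economic reasons, counts as employed).
Unemployed = 6.56 + 0.63 = 7.19 million (jobless and actively searching, or on temporary layoff).
Labor force = 144.35 + 7.19 = 151.54 million.
Not in labor force = 46.36 + 20.82 = 67.18 million (those not working and not actively searching are outside the labor force).
Civilian working-age population = 151.54 + 67.18 = 218.72 million.
Unemployment rate = 7.19 / 151.54 = 4.74%.
Labor force participation rate = 151.54 / 218.72 = 69.28%.

Unemployment rate ≈ 4.74%; labor force participation rate ≈ 69.28%.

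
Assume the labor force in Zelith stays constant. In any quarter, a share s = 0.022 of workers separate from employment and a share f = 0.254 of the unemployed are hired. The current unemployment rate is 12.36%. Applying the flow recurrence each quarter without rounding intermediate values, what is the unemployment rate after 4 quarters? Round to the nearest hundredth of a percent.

Unemployment rate after four quarters ≈ 9.18%.

With a fixed labor force, u_{t+1} = u_t + s·(1−u_t) − f·u_t = u_t·(1−s−f) + s.
Here 1−s−f = 0.724 and s = 0.022.
u_1 = 0.123600 × 0.724 + 0.022 = 0.111486.
u_2 = 0.111486 × 0.724 + 0.022 = 0.102716.
u_3 = 0.102716 × 0.724 + 0.022 = 0.096366.
u_4 = 0.096366 × 0.724 + 0.022 = 0.091769.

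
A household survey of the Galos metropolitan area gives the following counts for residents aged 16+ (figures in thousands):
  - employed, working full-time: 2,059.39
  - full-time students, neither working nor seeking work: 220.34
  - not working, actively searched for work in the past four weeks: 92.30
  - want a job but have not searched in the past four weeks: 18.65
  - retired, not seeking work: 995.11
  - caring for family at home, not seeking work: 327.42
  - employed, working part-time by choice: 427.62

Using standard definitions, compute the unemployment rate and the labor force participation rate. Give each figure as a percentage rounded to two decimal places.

Unemployment rate ≈ 3.58%; labor force participation rate ≈ 62.29%.

Employed = 2,059.39 + 427.62 = 2,487.01 thousand.
Unemployed = 92.30 thousand.
Labor force = 2,487.01 + 92.30 = 2,579.31 thousand.
Not in labor force = 220.34 + 18.65 + 995.11 + 327.42 = 1,561.52 thousand (those not working and not actively searching are outside the labor force — including those who want a job but have given up searching).
Civilian working-age population = 2,579.31 + 1,561.52 = 4,140.83 thousand.
Unemployment rate = 92.30 / 2,579.31 = 3.58%.
Labor force participation rate = 2,579.31 / 4,140.83 = 62.29%.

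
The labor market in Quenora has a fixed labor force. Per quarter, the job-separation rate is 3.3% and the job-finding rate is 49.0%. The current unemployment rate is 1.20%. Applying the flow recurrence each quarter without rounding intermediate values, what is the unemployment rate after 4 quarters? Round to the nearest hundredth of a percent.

With a fixed labor force, u_{t+1} = u_t + s·(1−u_t) − f·u_t = u_t·(1−s−f) + s.
Here 1−s−f = 0.477 and s = 0.033.
u_1 = 0.012000 × 0.477 + 0.033 = 0.038724.
u_2 = 0.038724 × 0.477 + 0.033 = 0.051471.
u_3 = 0.051471 × 0.477 + 0.033 = 0.057552.
u_4 = 0.057552 × 0.477 + 0.033 = 0.060452.

Unemployment rate after four quarters ≈ 6.05%.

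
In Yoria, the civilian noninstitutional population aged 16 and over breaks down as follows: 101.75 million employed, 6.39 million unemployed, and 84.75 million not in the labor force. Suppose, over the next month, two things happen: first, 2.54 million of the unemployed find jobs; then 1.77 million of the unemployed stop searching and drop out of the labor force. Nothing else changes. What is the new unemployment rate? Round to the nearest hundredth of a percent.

Initially, labor force = 101.75 + 6.39 = 108.14 million, so u = 6.39/108.14 = 5.91%.
After the first change, unemployed falls and employed rises by 2.54; labor force unchanged → E = 104.29, U = 3.85, labor force = 108.14 million.
After the second change, unemployed and labor force both fall by 1.77 → E = 104.29, U = 2.08, labor force = 106.37 million.
New unemployment rate = 2.08 / 106.37 = 1.96%.

New unemployment rate ≈ 1.96%.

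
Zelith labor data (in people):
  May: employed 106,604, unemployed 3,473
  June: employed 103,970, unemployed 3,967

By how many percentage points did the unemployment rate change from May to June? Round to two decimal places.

The unemployment rate changed by +0.52 percentage points.

May: labor force = 106,604 + 3,473 = 110,077; u = 3,473/110,077 = 3.16%.
June: labor force = 103,970 + 3,967 = 107,937; u = 3,967/107,937 = 3.68%.
Change = 3.68% − 3.16% = +0.52 pp.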